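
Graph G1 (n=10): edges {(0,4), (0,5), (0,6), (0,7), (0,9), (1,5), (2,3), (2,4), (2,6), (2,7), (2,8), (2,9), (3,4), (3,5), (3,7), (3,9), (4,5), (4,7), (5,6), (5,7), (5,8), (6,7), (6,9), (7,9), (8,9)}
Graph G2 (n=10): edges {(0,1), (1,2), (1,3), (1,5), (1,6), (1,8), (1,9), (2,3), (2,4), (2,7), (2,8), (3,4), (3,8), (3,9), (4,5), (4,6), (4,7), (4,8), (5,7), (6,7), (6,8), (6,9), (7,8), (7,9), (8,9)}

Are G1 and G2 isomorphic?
Yes, isomorphic

The graphs are isomorphic.
One valid mapping φ: V(G1) → V(G2): 0→3, 1→0, 2→7, 3→6, 4→9, 5→1, 6→2, 7→8, 8→5, 9→4

Verify φ preserves adjacency — for each edge of G1, its image is an edge of G2:
  (0,4) → (φ(0),φ(4)) = (3,9) ∈ E(G2) ✓
  (0,5) → (φ(0),φ(5)) = (1,3) ∈ E(G2) ✓
  (0,6) → (φ(0),φ(6)) = (2,3) ∈ E(G2) ✓
  (0,7) → (φ(0),φ(7)) = (3,8) ∈ E(G2) ✓
  (0,9) → (φ(0),φ(9)) = (3,4) ∈ E(G2) ✓
  (1,5) → (φ(1),φ(5)) = (0,1) ∈ E(G2) ✓
  (2,3) → (φ(2),φ(3)) = (6,7) ∈ E(G2) ✓
  (2,4) → (φ(2),φ(4)) = (7,9) ∈ E(G2) ✓
  (2,6) → (φ(2),φ(6)) = (2,7) ∈ E(G2) ✓
  (2,7) → (φ(2),φ(7)) = (7,8) ∈ E(G2) ✓
  (2,8) → (φ(2),φ(8)) = (5,7) ∈ E(G2) ✓
  (2,9) → (φ(2),φ(9)) = (4,7) ∈ E(G2) ✓
  (3,4) → (φ(3),φ(4)) = (6,9) ∈ E(G2) ✓
  (3,5) → (φ(3),φ(5)) = (1,6) ∈ E(G2) ✓
  (3,7) → (φ(3),φ(7)) = (6,8) ∈ E(G2) ✓
  (3,9) → (φ(3),φ(9)) = (4,6) ∈ E(G2) ✓
  (4,5) → (φ(4),φ(5)) = (1,9) ∈ E(G2) ✓
  (4,7) → (φ(4),φ(7)) = (8,9) ∈ E(G2) ✓
  (5,6) → (φ(5),φ(6)) = (1,2) ∈ E(G2) ✓
  (5,7) → (φ(5),φ(7)) = (1,8) ∈ E(G2) ✓
  (5,8) → (φ(5),φ(8)) = (1,5) ∈ E(G2) ✓
  (6,7) → (φ(6),φ(7)) = (2,8) ∈ E(G2) ✓
  (6,9) → (φ(6),φ(9)) = (2,4) ∈ E(G2) ✓
  (7,9) → (φ(7),φ(9)) = (4,8) ∈ E(G2) ✓
  (8,9) → (φ(8),φ(9)) = (4,5) ∈ E(G2) ✓
All 25 edges of G1 map to edges of G2, and |E(G1)| = |E(G2)| = 25, so φ is a bijection on edges as well as vertices. Hence G1 ≅ G2.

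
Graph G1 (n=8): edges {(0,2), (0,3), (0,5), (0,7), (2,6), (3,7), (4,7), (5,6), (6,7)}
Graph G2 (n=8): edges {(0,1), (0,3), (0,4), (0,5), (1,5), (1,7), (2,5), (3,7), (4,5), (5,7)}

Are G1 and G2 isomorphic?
No, not isomorphic

The graphs are NOT isomorphic.

Degrees in G1: deg(0)=4, deg(1)=0, deg(2)=2, deg(3)=2, deg(4)=1, deg(5)=2, deg(6)=3, deg(7)=4.
Sorted degree sequence of G1: [4, 4, 3, 2, 2, 2, 1, 0].
Degrees in G2: deg(0)=4, deg(1)=3, deg(2)=1, deg(3)=2, deg(4)=2, deg(5)=5, deg(6)=0, deg(7)=3.
Sorted degree sequence of G2: [5, 4, 3, 3, 2, 2, 1, 0].
The (sorted) degree sequence is an isomorphism invariant, so since G1 and G2 have different degree sequences they cannot be isomorphic.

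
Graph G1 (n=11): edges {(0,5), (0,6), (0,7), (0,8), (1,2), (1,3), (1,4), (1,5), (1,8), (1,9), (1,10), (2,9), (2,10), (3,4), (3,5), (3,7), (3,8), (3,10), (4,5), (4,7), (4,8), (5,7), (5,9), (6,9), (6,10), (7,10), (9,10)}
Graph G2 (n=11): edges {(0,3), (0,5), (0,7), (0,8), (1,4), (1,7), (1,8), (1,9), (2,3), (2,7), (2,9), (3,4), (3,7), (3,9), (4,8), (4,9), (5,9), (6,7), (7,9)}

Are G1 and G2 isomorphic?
No, not isomorphic

The graphs are NOT isomorphic.

Degrees in G1: deg(0)=4, deg(1)=7, deg(2)=3, deg(3)=6, deg(4)=5, deg(5)=6, deg(6)=3, deg(7)=5, deg(8)=4, deg(9)=5, deg(10)=6.
Sorted degree sequence of G1: [7, 6, 6, 6, 5, 5, 5, 4, 4, 3, 3].
Degrees in G2: deg(0)=4, deg(1)=4, deg(2)=3, deg(3)=5, deg(4)=4, deg(5)=2, deg(6)=1, deg(7)=6, deg(8)=3, deg(9)=6, deg(10)=0.
Sorted degree sequence of G2: [6, 6, 5, 4, 4, 4, 3, 3, 2, 1, 0].
The (sorted) degree sequence is an isomorphism invariant, so since G1 and G2 have different degree sequences they cannot be isomorphic.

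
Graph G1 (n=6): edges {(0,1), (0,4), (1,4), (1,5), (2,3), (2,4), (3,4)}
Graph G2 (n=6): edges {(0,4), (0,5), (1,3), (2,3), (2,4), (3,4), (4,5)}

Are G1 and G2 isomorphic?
Yes, isomorphic

The graphs are isomorphic.
One valid mapping φ: V(G1) → V(G2): 0→2, 1→3, 2→5, 3→0, 4→4, 5→1

Verify φ preserves adjacency — for each edge of G1, its image is an edge of G2:
  (0,1) → (φ(0),φ(1)) = (2,3) ∈ E(G2) ✓
  (0,4) → (φ(0),φ(4)) = (2,4) ∈ E(G2) ✓
  (1,4) → (φ(1),φ(4)) = (3,4) ∈ E(G2) ✓
  (1,5) → (φ(1),φ(5)) = (1,3) ∈ E(G2) ✓
  (2,3) → (φ(2),φ(3)) = (0,5) ∈ E(G2) ✓
  (2,4) → (φ(2),φ(4)) = (4,5) ∈ E(G2) ✓
  (3,4) → (φ(3),φ(4)) = (0,4) ∈ E(G2) ✓
All 7 edges of G1 map to edges of G2, and |E(G1)| = |E(G2)| = 7, so φ is a bijection on edges as well as vertices. Hence G1 ≅ G2.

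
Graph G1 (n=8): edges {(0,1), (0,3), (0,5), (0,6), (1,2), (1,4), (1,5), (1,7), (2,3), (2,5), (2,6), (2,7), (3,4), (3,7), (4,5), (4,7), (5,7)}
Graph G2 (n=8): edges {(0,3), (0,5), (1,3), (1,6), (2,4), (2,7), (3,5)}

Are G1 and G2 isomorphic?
No, not isomorphic

The graphs are NOT isomorphic.

Connected components of G1: 1 component(s) with vertex sets [[0, 1, 2, 3, 4, 5, 6, 7]], sizes [8].
Connected components of G2: 2 component(s) with vertex sets [[2, 4, 7], [0, 1, 3, 5, 6]], sizes [3, 5].
The number of connected components (and the multiset of component sizes) is an isomorphism invariant — an isomorphism maps each component of G1 bijectively onto a component of G2. Since G1 has 1 component(s) and G2 has 2, they cannot be isomorphic.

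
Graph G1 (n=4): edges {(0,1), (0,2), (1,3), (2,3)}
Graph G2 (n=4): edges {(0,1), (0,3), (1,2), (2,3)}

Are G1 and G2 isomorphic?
Yes, isomorphic

The graphs are isomorphic.
One valid mapping φ: V(G1) → V(G2): 0→3, 1→2, 2→0, 3→1

Verify φ preserves adjacency — for each edge of G1, its image is an edge of G2:
  (0,1) → (φ(0),φ(1)) = (2,3) ∈ E(G2) ✓
  (0,2) → (φ(0),φ(2)) = (0,3) ∈ E(G2) ✓
  (1,3) → (φ(1),φ(3)) = (1,2) ∈ E(G2) ✓
  (2,3) → (φ(2),φ(3)) = (0,1) ∈ E(G2) ✓
All 4 edges of G1 map to edges of G2, and |E(G1)| = |E(G2)| = 4, so φ is a bijection on edges as well as vertices. Hence G1 ≅ G2.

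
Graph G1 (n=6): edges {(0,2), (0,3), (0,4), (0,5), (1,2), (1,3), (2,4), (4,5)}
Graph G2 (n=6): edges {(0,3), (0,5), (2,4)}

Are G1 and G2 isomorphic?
No, not isomorphic

The graphs are NOT isomorphic.

Counting triangles (3-cliques): G1 has 2, G2 has 0.
Triangle count is an isomorphism invariant, so differing triangle counts rule out isomorphism.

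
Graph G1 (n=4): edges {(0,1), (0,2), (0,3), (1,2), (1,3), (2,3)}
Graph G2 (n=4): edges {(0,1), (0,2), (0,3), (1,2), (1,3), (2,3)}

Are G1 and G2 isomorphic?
Yes, isomorphic

The graphs are isomorphic.
One valid mapping φ: V(G1) → V(G2): 0→2, 1→3, 2→0, 3→1

Verify φ preserves adjacency — for each edge of G1, its image is an edge of G2:
  (0,1) → (φ(0),φ(1)) = (2,3) ∈ E(G2) ✓
  (0,2) → (φ(0),φ(2)) = (0,2) ∈ E(G2) ✓
  (0,3) → (φ(0),φ(3)) = (1,2) ∈ E(G2) ✓
  (1,2) → (φ(1),φ(2)) = (0,3) ∈ E(G2) ✓
  (1,3) → (φ(1),φ(3)) = (1,3) ∈ E(G2) ✓
  (2,3) → (φ(2),φ(3)) = (0,1) ∈ E(G2) ✓
All 6 edges of G1 map to edges of G2, and |E(G1)| = |E(G2)| = 6, so φ is a bijection on edges as well as vertices. Hence G1 ≅ G2.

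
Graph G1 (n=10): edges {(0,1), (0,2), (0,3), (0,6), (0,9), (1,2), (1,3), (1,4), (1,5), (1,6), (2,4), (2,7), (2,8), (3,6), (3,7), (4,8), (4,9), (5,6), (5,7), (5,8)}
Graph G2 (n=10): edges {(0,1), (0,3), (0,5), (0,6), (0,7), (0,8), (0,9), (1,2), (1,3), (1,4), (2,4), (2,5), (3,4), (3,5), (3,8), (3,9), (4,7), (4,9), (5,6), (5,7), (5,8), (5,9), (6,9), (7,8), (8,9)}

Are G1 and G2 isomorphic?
No, not isomorphic

The graphs are NOT isomorphic.

Counting triangles (3-cliques): G1 has 8, G2 has 20.
Triangle count is an isomorphism invariant, so differing triangle counts rule out isomorphism.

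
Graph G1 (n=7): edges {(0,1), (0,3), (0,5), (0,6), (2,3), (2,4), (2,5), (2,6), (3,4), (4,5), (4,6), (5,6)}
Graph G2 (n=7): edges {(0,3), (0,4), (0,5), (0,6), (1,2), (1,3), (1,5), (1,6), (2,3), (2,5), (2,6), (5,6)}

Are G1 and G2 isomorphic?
Yes, isomorphic

The graphs are isomorphic.
One valid mapping φ: V(G1) → V(G2): 0→0, 1→4, 2→1, 3→3, 4→2, 5→6, 6→5

Verify φ preserves adjacency — for each edge of G1, its image is an edge of G2:
  (0,1) → (φ(0),φ(1)) = (0,4) ∈ E(G2) ✓
  (0,3) → (φ(0),φ(3)) = (0,3) ∈ E(G2) ✓
  (0,5) → (φ(0),φ(5)) = (0,6) ∈ E(G2) ✓
  (0,6) → (φ(0),φ(6)) = (0,5) ∈ E(G2) ✓
  (2,3) → (φ(2),φ(3)) = (1,3) ∈ E(G2) ✓
  (2,4) → (φ(2),φ(4)) = (1,2) ∈ E(G2) ✓
  (2,5) → (φ(2),φ(5)) = (1,6) ∈ E(G2) ✓
  (2,6) → (φ(2),φ(6)) = (1,5) ∈ E(G2) ✓
  (3,4) → (φ(3),φ(4)) = (2,3) ∈ E(G2) ✓
  (4,5) → (φ(4),φ(5)) = (2,6) ∈ E(G2) ✓
  (4,6) → (φ(4),φ(6)) = (2,5) ∈ E(G2) ✓
  (5,6) → (φ(5),φ(6)) = (5,6) ∈ E(G2) ✓
All 12 edges of G1 map to edges of G2, and |E(G1)| = |E(G2)| = 12, so φ is a bijection on edges as well as vertices. Hence G1 ≅ G2.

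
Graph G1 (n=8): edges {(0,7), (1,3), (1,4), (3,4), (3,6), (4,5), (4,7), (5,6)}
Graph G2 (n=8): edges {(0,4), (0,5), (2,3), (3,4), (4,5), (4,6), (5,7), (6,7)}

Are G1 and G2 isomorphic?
Yes, isomorphic

The graphs are isomorphic.
One valid mapping φ: V(G1) → V(G2): 0→2, 1→0, 2→1, 3→5, 4→4, 5→6, 6→7, 7→3

Verify φ preserves adjacency — for each edge of G1, its image is an edge of G2:
  (0,7) → (φ(0),φ(7)) = (2,3) ∈ E(G2) ✓
  (1,3) → (φ(1),φ(3)) = (0,5) ∈ E(G2) ✓
  (1,4) → (φ(1),φ(4)) = (0,4) ∈ E(G2) ✓
  (3,4) → (φ(3),φ(4)) = (4,5) ∈ E(G2) ✓
  (3,6) → (φ(3),φ(6)) = (5,7) ∈ E(G2) ✓
  (4,5) → (φ(4),φ(5)) = (4,6) ∈ E(G2) ✓
  (4,7) → (φ(4),φ(7)) = (3,4) ∈ E(G2) ✓
  (5,6) → (φ(5),φ(6)) = (6,7) ∈ E(G2) ✓
All 8 edges of G1 map to edges of G2, and |E(G1)| = |E(G2)| = 8, so φ is a bijection on edges as well as vertices. Hence G1 ≅ G2.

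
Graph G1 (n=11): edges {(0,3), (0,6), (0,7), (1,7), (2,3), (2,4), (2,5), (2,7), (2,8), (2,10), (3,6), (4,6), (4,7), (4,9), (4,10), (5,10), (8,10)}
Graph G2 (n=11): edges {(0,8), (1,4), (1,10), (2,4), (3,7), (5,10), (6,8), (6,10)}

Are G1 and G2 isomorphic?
No, not isomorphic

The graphs are NOT isomorphic.

Connected components of G1: 1 component(s) with vertex sets [[0, 1, 2, 3, 4, 5, 6, 7, 8, 9, 10]], sizes [11].
Connected components of G2: 3 component(s) with vertex sets [[9], [3, 7], [0, 1, 2, 4, 5, 6, 8, 10]], sizes [1, 2, 8].
The number of connected components (and the multiset of component sizes) is an isomorphism invariant — an isomorphism maps each component of G1 bijectively onto a component of G2. Since G1 has 1 component(s) and G2 has 3, they cannot be isomorphic.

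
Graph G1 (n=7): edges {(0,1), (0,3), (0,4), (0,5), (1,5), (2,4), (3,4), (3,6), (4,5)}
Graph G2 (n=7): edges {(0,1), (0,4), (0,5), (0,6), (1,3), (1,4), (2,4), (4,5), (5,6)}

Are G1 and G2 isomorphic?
Yes, isomorphic

The graphs are isomorphic.
One valid mapping φ: V(G1) → V(G2): 0→0, 1→6, 2→2, 3→1, 4→4, 5→5, 6→3

Verify φ preserves adjacency — for each edge of G1, its image is an edge of G2:
  (0,1) → (φ(0),φ(1)) = (0,6) ∈ E(G2) ✓
  (0,3) → (φ(0),φ(3)) = (0,1) ∈ E(G2) ✓
  (0,4) → (φ(0),φ(4)) = (0,4) ∈ E(G2) ✓
  (0,5) → (φ(0),φ(5)) = (0,5) ∈ E(G2) ✓
  (1,5) → (φ(1),φ(5)) = (5,6) ∈ E(G2) ✓
  (2,4) → (φ(2),φ(4)) = (2,4) ∈ E(G2) ✓
  (3,4) → (φ(3),φ(4)) = (1,4) ∈ E(G2) ✓
  (3,6) → (φ(3),φ(6)) = (1,3) ∈ E(G2) ✓
  (4,5) → (φ(4),φ(5)) = (4,5) ∈ E(G2) ✓
All 9 edges of G1 map to edges of G2, and |E(G1)| = |E(G2)| = 9, so φ is a bijection on edges as well as vertices. Hence G1 ≅ G2.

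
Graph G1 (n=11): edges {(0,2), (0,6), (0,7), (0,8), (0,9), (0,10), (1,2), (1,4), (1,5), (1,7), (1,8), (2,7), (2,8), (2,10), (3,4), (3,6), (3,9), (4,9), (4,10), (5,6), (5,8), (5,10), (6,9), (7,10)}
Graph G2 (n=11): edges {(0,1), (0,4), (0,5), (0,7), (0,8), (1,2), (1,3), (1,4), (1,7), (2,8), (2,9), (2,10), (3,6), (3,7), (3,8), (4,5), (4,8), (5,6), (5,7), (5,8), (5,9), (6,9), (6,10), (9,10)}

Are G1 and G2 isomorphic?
Yes, isomorphic

The graphs are isomorphic.
One valid mapping φ: V(G1) → V(G2): 0→5, 1→1, 2→0, 3→10, 4→2, 5→3, 6→6, 7→4, 8→7, 9→9, 10→8

Verify φ preserves adjacency — for each edge of G1, its image is an edge of G2:
  (0,2) → (φ(0),φ(2)) = (0,5) ∈ E(G2) ✓
  (0,6) → (φ(0),φ(6)) = (5,6) ∈ E(G2) ✓
  (0,7) → (φ(0),φ(7)) = (4,5) ∈ E(G2) ✓
  (0,8) → (φ(0),φ(8)) = (5,7) ∈ E(G2) ✓
  (0,9) → (φ(0),φ(9)) = (5,9) ∈ E(G2) ✓
  (0,10) → (φ(0),φ(10)) = (5,8) ∈ E(G2) ✓
  (1,2) → (φ(1),φ(2)) = (0,1) ∈ E(G2) ✓
  (1,4) → (φ(1),φ(4)) = (1,2) ∈ E(G2) ✓
  (1,5) → (φ(1),φ(5)) = (1,3) ∈ E(G2) ✓
  (1,7) → (φ(1),φ(7)) = (1,4) ∈ E(G2) ✓
  (1,8) → (φ(1),φ(8)) = (1,7) ∈ E(G2) ✓
  (2,7) → (φ(2),φ(7)) = (0,4) ∈ E(G2) ✓
  (2,8) → (φ(2),φ(8)) = (0,7) ∈ E(G2) ✓
  (2,10) → (φ(2),φ(10)) = (0,8) ∈ E(G2) ✓
  (3,4) → (φ(3),φ(4)) = (2,10) ∈ E(G2) ✓
  (3,6) → (φ(3),φ(6)) = (6,10) ∈ E(G2) ✓
  (3,9) → (φ(3),φ(9)) = (9,10) ∈ E(G2) ✓
  (4,9) → (φ(4),φ(9)) = (2,9) ∈ E(G2) ✓
  (4,10) → (φ(4),φ(10)) = (2,8) ∈ E(G2) ✓
  (5,6) → (φ(5),φ(6)) = (3,6) ∈ E(G2) ✓
  (5,8) → (φ(5),φ(8)) = (3,7) ∈ E(G2) ✓
  (5,10) → (φ(5),φ(10)) = (3,8) ∈ E(G2) ✓
  (6,9) → (φ(6),φ(9)) = (6,9) ∈ E(G2) ✓
  (7,10) → (φ(7),φ(10)) = (4,8) ∈ E(G2) ✓
All 24 edges of G1 map to edges of G2, and |E(G1)| = |E(G2)| = 24, so φ is a bijection on edges as well as vertices. Hence G1 ≅ G2.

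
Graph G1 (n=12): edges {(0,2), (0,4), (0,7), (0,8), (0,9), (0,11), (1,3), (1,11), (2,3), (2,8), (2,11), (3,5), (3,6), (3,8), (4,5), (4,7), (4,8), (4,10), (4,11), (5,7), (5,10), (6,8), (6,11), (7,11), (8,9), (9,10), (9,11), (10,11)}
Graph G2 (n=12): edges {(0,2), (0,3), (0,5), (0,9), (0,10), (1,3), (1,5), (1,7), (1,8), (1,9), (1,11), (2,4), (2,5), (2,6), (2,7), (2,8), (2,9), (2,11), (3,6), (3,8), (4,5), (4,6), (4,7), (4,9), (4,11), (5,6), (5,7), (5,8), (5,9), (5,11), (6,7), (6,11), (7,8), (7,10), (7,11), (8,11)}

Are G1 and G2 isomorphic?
No, not isomorphic

The graphs are NOT isomorphic.

Counting triangles (3-cliques): G1 has 15, G2 has 40.
Triangle count is an isomorphism invariant, so differing triangle counts rule out isomorphism.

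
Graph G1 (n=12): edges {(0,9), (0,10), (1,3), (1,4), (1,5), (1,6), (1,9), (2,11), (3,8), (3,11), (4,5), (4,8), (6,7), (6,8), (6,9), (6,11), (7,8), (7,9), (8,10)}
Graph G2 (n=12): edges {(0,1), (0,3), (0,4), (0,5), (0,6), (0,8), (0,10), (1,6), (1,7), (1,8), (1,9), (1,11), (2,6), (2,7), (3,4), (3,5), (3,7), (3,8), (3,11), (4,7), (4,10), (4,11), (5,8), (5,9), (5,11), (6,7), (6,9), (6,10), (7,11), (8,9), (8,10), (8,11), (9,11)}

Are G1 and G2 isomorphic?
No, not isomorphic

The graphs are NOT isomorphic.

Counting triangles (3-cliques): G1 has 4, G2 has 27.
Triangle count is an isomorphism invariant, so differing triangle counts rule out isomorphism.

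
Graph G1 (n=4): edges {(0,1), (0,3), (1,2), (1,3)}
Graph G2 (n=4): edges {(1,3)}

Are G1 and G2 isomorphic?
No, not isomorphic

The graphs are NOT isomorphic.

Counting triangles (3-cliques): G1 has 1, G2 has 0.
Triangle count is an isomorphism invariant, so differing triangle counts rule out isomorphism.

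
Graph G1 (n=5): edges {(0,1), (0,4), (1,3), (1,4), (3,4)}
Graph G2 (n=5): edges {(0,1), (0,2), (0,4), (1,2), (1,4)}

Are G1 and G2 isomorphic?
Yes, isomorphic

The graphs are isomorphic.
One valid mapping φ: V(G1) → V(G2): 0→2, 1→0, 2→3, 3→4, 4→1

Verify φ preserves adjacency — for each edge of G1, its image is an edge of G2:
  (0,1) → (φ(0),φ(1)) = (0,2) ∈ E(G2) ✓
  (0,4) → (φ(0),φ(4)) = (1,2) ∈ E(G2) ✓
  (1,3) → (φ(1),φ(3)) = (0,4) ∈ E(G2) ✓
  (1,4) → (φ(1),φ(4)) = (0,1) ∈ E(G2) ✓
  (3,4) → (φ(3),φ(4)) = (1,4) ∈ E(G2) ✓
All 5 edges of G1 map to edges of G2, and |E(G1)| = |E(G2)| = 5, so φ is a bijection on edges as well as vertices. Hence G1 ≅ G2.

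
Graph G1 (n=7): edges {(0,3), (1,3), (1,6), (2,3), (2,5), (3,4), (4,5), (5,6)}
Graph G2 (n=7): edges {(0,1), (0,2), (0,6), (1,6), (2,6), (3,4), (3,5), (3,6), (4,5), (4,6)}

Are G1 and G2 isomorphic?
No, not isomorphic

The graphs are NOT isomorphic.

Counting triangles (3-cliques): G1 has 0, G2 has 4.
Triangle count is an isomorphism invariant, so differing triangle counts rule out isomorphism.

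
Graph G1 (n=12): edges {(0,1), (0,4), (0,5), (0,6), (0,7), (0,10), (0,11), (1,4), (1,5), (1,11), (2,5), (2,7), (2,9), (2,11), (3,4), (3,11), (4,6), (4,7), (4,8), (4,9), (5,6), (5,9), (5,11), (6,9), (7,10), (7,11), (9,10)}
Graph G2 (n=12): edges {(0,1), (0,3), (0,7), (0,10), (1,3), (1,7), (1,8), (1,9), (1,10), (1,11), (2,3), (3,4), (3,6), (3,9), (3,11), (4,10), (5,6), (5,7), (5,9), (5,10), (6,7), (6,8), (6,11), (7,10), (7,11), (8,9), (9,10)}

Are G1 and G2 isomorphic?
Yes, isomorphic

The graphs are isomorphic.
One valid mapping φ: V(G1) → V(G2): 0→1, 1→0, 2→5, 3→4, 4→3, 5→7, 6→11, 7→9, 8→2, 9→6, 10→8, 11→10

Verify φ preserves adjacency — for each edge of G1, its image is an edge of G2:
  (0,1) → (φ(0),φ(1)) = (0,1) ∈ E(G2) ✓
  (0,4) → (φ(0),φ(4)) = (1,3) ∈ E(G2) ✓
  (0,5) → (φ(0),φ(5)) = (1,7) ∈ E(G2) ✓
  (0,6) → (φ(0),φ(6)) = (1,11) ∈ E(G2) ✓
  (0,7) → (φ(0),φ(7)) = (1,9) ∈ E(G2) ✓
  (0,10) → (φ(0),φ(10)) = (1,8) ∈ E(G2) ✓
  (0,11) → (φ(0),φ(11)) = (1,10) ∈ E(G2) ✓
  (1,4) → (φ(1),φ(4)) = (0,3) ∈ E(G2) ✓
  (1,5) → (φ(1),φ(5)) = (0,7) ∈ E(G2) ✓
  (1,11) → (φ(1),φ(11)) = (0,10) ∈ E(G2) ✓
  (2,5) → (φ(2),φ(5)) = (5,7) ∈ E(G2) ✓
  (2,7) → (φ(2),φ(7)) = (5,9) ∈ E(G2) ✓
  (2,9) → (φ(2),φ(9)) = (5,6) ∈ E(G2) ✓
  (2,11) → (φ(2),φ(11)) = (5,10) ∈ E(G2) ✓
  (3,4) → (φ(3),φ(4)) = (3,4) ∈ E(G2) ✓
  (3,11) → (φ(3),φ(11)) = (4,10) ∈ E(G2) ✓
  (4,6) → (φ(4),φ(6)) = (3,11) ∈ E(G2) ✓
  (4,7) → (φ(4),φ(7)) = (3,9) ∈ E(G2) ✓
  (4,8) → (φ(4),φ(8)) = (2,3) ∈ E(G2) ✓
  (4,9) → (φ(4),φ(9)) = (3,6) ∈ E(G2) ✓
  (5,6) → (φ(5),φ(6)) = (7,11) ∈ E(G2) ✓
  (5,9) → (φ(5),φ(9)) = (6,7) ∈ E(G2) ✓
  (5,11) → (φ(5),φ(11)) = (7,10) ∈ E(G2) ✓
  (6,9) → (φ(6),φ(9)) = (6,11) ∈ E(G2) ✓
  (7,10) → (φ(7),φ(10)) = (8,9) ∈ E(G2) ✓
  (7,11) → (φ(7),φ(11)) = (9,10) ∈ E(G2) ✓
  (9,10) → (φ(9),φ(10)) = (6,8) ∈ E(G2) ✓
All 27 edges of G1 map to edges of G2, and |E(G1)| = |E(G2)| = 27, so φ is a bijection on edges as well as vertices. Hence G1 ≅ G2.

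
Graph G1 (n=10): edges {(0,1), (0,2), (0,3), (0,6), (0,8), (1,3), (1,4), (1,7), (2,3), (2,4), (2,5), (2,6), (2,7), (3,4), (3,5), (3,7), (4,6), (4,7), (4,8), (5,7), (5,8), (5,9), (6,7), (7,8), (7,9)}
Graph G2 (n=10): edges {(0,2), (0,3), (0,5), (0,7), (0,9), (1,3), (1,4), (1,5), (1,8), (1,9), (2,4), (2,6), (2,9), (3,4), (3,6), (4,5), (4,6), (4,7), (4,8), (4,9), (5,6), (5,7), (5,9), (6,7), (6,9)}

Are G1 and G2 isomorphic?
Yes, isomorphic

The graphs are isomorphic.
One valid mapping φ: V(G1) → V(G2): 0→0, 1→2, 2→5, 3→9, 4→6, 5→1, 6→7, 7→4, 8→3, 9→8

Verify φ preserves adjacency — for each edge of G1, its image is an edge of G2:
  (0,1) → (φ(0),φ(1)) = (0,2) ∈ E(G2) ✓
  (0,2) → (φ(0),φ(2)) = (0,5) ∈ E(G2) ✓
  (0,3) → (φ(0),φ(3)) = (0,9) ∈ E(G2) ✓
  (0,6) → (φ(0),φ(6)) = (0,7) ∈ E(G2) ✓
  (0,8) → (φ(0),φ(8)) = (0,3) ∈ E(G2) ✓
  (1,3) → (φ(1),φ(3)) = (2,9) ∈ E(G2) ✓
  (1,4) → (φ(1),φ(4)) = (2,6) ∈ E(G2) ✓
  (1,7) → (φ(1),φ(7)) = (2,4) ∈ E(G2) ✓
  (2,3) → (φ(2),φ(3)) = (5,9) ∈ E(G2) ✓
  (2,4) → (φ(2),φ(4)) = (5,6) ∈ E(G2) ✓
  (2,5) → (φ(2),φ(5)) = (1,5) ∈ E(G2) ✓
  (2,6) → (φ(2),φ(6)) = (5,7) ∈ E(G2) ✓
  (2,7) → (φ(2),φ(7)) = (4,5) ∈ E(G2) ✓
  (3,4) → (φ(3),φ(4)) = (6,9) ∈ E(G2) ✓
  (3,5) → (φ(3),φ(5)) = (1,9) ∈ E(G2) ✓
  (3,7) → (φ(3),φ(7)) = (4,9) ∈ E(G2) ✓
  (4,6) → (φ(4),φ(6)) = (6,7) ∈ E(G2) ✓
  (4,7) → (φ(4),φ(7)) = (4,6) ∈ E(G2) ✓
  (4,8) → (φ(4),φ(8)) = (3,6) ∈ E(G2) ✓
  (5,7) → (φ(5),φ(7)) = (1,4) ∈ E(G2) ✓
  (5,8) → (φ(5),φ(8)) = (1,3) ∈ E(G2) ✓
  (5,9) → (φ(5),φ(9)) = (1,8) ∈ E(G2) ✓
  (6,7) → (φ(6),φ(7)) = (4,7) ∈ E(G2) ✓
  (7,8) → (φ(7),φ(8)) = (3,4) ∈ E(G2) ✓
  (7,9) → (φ(7),φ(9)) = (4,8) ∈ E(G2) ✓
All 25 edges of G1 map to edges of G2, and |E(G1)| = |E(G2)| = 25, so φ is a bijection on edges as well as vertices. Hence G1 ≅ G2.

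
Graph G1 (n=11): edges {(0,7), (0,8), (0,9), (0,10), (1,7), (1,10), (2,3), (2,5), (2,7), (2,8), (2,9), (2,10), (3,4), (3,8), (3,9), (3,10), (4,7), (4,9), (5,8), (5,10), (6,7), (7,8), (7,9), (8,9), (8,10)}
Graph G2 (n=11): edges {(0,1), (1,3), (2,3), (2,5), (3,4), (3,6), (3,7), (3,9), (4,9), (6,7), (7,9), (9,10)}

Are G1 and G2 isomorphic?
No, not isomorphic

The graphs are NOT isomorphic.

Connected components of G1: 1 component(s) with vertex sets [[0, 1, 2, 3, 4, 5, 6, 7, 8, 9, 10]], sizes [11].
Connected components of G2: 2 component(s) with vertex sets [[8], [0, 1, 2, 3, 4, 5, 6, 7, 9, 10]], sizes [1, 10].
The number of connected components (and the multiset of component sizes) is an isomorphism invariant — an isomorphism maps each component of G1 bijectively onto a component of G2. Since G1 has 1 component(s) and G2 has 2, they cannot be isomorphic.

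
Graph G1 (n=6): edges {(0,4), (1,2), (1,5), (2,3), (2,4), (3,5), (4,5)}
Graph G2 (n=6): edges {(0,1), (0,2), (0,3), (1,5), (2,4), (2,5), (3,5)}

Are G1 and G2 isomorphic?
Yes, isomorphic

The graphs are isomorphic.
One valid mapping φ: V(G1) → V(G2): 0→4, 1→1, 2→0, 3→3, 4→2, 5→5

Verify φ preserves adjacency — for each edge of G1, its image is an edge of G2:
  (0,4) → (φ(0),φ(4)) = (2,4) ∈ E(G2) ✓
  (1,2) → (φ(1),φ(2)) = (0,1) ∈ E(G2) ✓
  (1,5) → (φ(1),φ(5)) = (1,5) ∈ E(G2) ✓
  (2,3) → (φ(2),φ(3)) = (0,3) ∈ E(G2) ✓
  (2,4) → (φ(2),φ(4)) = (0,2) ∈ E(G2) ✓
  (3,5) → (φ(3),φ(5)) = (3,5) ∈ E(G2) ✓
  (4,5) → (φ(4),φ(5)) = (2,5) ∈ E(G2) ✓
All 7 edges of G1 map to edges of G2, and |E(G1)| = |E(G2)| = 7, so φ is a bijection on edges as well as vertices. Hence G1 ≅ G2.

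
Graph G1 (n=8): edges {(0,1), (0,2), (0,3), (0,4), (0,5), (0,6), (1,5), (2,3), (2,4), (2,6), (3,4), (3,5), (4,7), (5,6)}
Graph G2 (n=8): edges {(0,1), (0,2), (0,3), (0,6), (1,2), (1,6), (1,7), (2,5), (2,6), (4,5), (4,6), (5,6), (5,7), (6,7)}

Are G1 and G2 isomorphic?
Yes, isomorphic

The graphs are isomorphic.
One valid mapping φ: V(G1) → V(G2): 0→6, 1→4, 2→1, 3→2, 4→0, 5→5, 6→7, 7→3

Verify φ preserves adjacency — for each edge of G1, its image is an edge of G2:
  (0,1) → (φ(0),φ(1)) = (4,6) ∈ E(G2) ✓
  (0,2) → (φ(0),φ(2)) = (1,6) ∈ E(G2) ✓
  (0,3) → (φ(0),φ(3)) = (2,6) ∈ E(G2) ✓
  (0,4) → (φ(0),φ(4)) = (0,6) ∈ E(G2) ✓
  (0,5) → (φ(0),φ(5)) = (5,6) ∈ E(G2) ✓
  (0,6) → (φ(0),φ(6)) = (6,7) ∈ E(G2) ✓
  (1,5) → (φ(1),φ(5)) = (4,5) ∈ E(G2) ✓
  (2,3) → (φ(2),φ(3)) = (1,2) ∈ E(G2) ✓
  (2,4) → (φ(2),φ(4)) = (0,1) ∈ E(G2) ✓
  (2,6) → (φ(2),φ(6)) = (1,7) ∈ E(G2) ✓
  (3,4) → (φ(3),φ(4)) = (0,2) ∈ E(G2) ✓
  (3,5) → (φ(3),φ(5)) = (2,5) ∈ E(G2) ✓
  (4,7) → (φ(4),φ(7)) = (0,3) ∈ E(G2) ✓
  (5,6) → (φ(5),φ(6)) = (5,7) ∈ E(G2) ✓
All 14 edges of G1 map to edges of G2, and |E(G1)| = |E(G2)| = 14, so φ is a bijection on edges as well as vertices. Hence G1 ≅ G2.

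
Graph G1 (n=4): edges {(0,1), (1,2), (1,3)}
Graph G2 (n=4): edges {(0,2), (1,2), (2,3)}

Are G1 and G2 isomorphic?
Yes, isomorphic

The graphs are isomorphic.
One valid mapping φ: V(G1) → V(G2): 0→1, 1→2, 2→0, 3→3

Verify φ preserves adjacency — for each edge of G1, its image is an edge of G2:
  (0,1) → (φ(0),φ(1)) = (1,2) ∈ E(G2) ✓
  (1,2) → (φ(1),φ(2)) = (0,2) ∈ E(G2) ✓
  (1,3) → (φ(1),φ(3)) = (2,3) ∈ E(G2) ✓
All 3 edges of G1 map to edges of G2, and |E(G1)| = |E(G2)| = 3, so φ is a bijection on edges as well as vertices. Hence G1 ≅ G2.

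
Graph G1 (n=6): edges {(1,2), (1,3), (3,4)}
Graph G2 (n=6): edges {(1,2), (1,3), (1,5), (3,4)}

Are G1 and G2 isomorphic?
No, not isomorphic

The graphs are NOT isomorphic.

Degrees in G1: deg(0)=0, deg(1)=2, deg(2)=1, deg(3)=2, deg(4)=1, deg(5)=0.
Sorted degree sequence of G1: [2, 2, 1, 1, 0, 0].
Degrees in G2: deg(0)=0, deg(1)=3, deg(2)=1, deg(3)=2, deg(4)=1, deg(5)=1.
Sorted degree sequence of G2: [3, 2, 1, 1, 1, 0].
The (sorted) degree sequence is an isomorphism invariant, so since G1 and G2 have different degree sequences they cannot be isomorphic.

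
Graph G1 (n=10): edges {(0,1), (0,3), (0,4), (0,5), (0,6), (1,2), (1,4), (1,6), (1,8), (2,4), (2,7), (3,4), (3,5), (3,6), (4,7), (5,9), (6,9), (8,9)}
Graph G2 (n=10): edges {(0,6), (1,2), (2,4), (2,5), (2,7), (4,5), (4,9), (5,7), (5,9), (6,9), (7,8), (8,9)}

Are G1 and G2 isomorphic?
No, not isomorphic

The graphs are NOT isomorphic.

Connected components of G1: 1 component(s) with vertex sets [[0, 1, 2, 3, 4, 5, 6, 7, 8, 9]], sizes [10].
Connected components of G2: 2 component(s) with vertex sets [[3], [0, 1, 2, 4, 5, 6, 7, 8, 9]], sizes [1, 9].
The number of connected components (and the multiset of component sizes) is an isomorphism invariant — an isomorphism maps each component of G1 bijectively onto a component of G2. Since G1 has 1 component(s) and G2 has 2, they cannot be isomorphic.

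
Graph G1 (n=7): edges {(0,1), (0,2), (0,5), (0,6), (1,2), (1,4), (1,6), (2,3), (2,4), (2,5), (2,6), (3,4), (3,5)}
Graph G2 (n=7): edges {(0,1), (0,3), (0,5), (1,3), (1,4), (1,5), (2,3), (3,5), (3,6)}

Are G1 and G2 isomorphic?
No, not isomorphic

The graphs are NOT isomorphic.

Counting triangles (3-cliques): G1 has 8, G2 has 4.
Triangle count is an isomorphism invariant, so differing triangle counts rule out isomorphism.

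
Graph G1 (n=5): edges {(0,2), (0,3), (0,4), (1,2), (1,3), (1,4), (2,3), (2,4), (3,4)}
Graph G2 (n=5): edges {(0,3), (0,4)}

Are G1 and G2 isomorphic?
No, not isomorphic

The graphs are NOT isomorphic.

Counting triangles (3-cliques): G1 has 7, G2 has 0.
Triangle count is an isomorphism invariant, so differing triangle counts rule out isomorphism.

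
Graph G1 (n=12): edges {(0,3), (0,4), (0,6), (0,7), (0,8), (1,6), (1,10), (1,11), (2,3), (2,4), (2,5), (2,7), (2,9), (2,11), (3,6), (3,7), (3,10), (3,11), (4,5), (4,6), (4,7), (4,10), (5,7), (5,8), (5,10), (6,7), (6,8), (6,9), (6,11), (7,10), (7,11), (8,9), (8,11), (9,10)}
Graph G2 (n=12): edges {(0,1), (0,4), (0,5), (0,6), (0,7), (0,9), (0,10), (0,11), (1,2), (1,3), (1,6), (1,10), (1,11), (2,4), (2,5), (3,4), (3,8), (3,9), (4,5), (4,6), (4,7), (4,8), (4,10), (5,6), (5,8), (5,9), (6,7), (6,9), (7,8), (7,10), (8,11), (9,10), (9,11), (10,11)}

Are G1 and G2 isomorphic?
Yes, isomorphic

The graphs are isomorphic.
One valid mapping φ: V(G1) → V(G2): 0→7, 1→2, 2→9, 3→6, 4→10, 5→11, 6→4, 7→0, 8→8, 9→3, 10→1, 11→5

Verify φ preserves adjacency — for each edge of G1, its image is an edge of G2:
  (0,3) → (φ(0),φ(3)) = (6,7) ∈ E(G2) ✓
  (0,4) → (φ(0),φ(4)) = (7,10) ∈ E(G2) ✓
  (0,6) → (φ(0),φ(6)) = (4,7) ∈ E(G2) ✓
  (0,7) → (φ(0),φ(7)) = (0,7) ∈ E(G2) ✓
  (0,8) → (φ(0),φ(8)) = (7,8) ∈ E(G2) ✓
  (1,6) → (φ(1),φ(6)) = (2,4) ∈ E(G2) ✓
  (1,10) → (φ(1),φ(10)) = (1,2) ∈ E(G2) ✓
  (1,11) → (φ(1),φ(11)) = (2,5) ∈ E(G2) ✓
  (2,3) → (φ(2),φ(3)) = (6,9) ∈ E(G2) ✓
  (2,4) → (φ(2),φ(4)) = (9,10) ∈ E(G2) ✓
  (2,5) → (φ(2),φ(5)) = (9,11) ∈ E(G2) ✓
  (2,7) → (φ(2),φ(7)) = (0,9) ∈ E(G2) ✓
  (2,9) → (φ(2),φ(9)) = (3,9) ∈ E(G2) ✓
  (2,11) → (φ(2),φ(11)) = (5,9) ∈ E(G2) ✓
  (3,6) → (φ(3),φ(6)) = (4,6) ∈ E(G2) ✓
  (3,7) → (φ(3),φ(7)) = (0,6) ∈ E(G2) ✓
  (3,10) → (φ(3),φ(10)) = (1,6) ∈ E(G2) ✓
  (3,11) → (φ(3),φ(11)) = (5,6) ∈ E(G2) ✓
  (4,5) → (φ(4),φ(5)) = (10,11) ∈ E(G2) ✓
  (4,6) → (φ(4),φ(6)) = (4,10) ∈ E(G2) ✓
  (4,7) → (φ(4),φ(7)) = (0,10) ∈ E(G2) ✓
  (4,10) → (φ(4),φ(10)) = (1,10) ∈ E(G2) ✓
  (5,7) → (φ(5),φ(7)) = (0,11) ∈ E(G2) ✓
  (5,8) → (φ(5),φ(8)) = (8,11) ∈ E(G2) ✓
  (5,10) → (φ(5),φ(10)) = (1,11) ∈ E(G2) ✓
  (6,7) → (φ(6),φ(7)) = (0,4) ∈ E(G2) ✓
  (6,8) → (φ(6),φ(8)) = (4,8) ∈ E(G2) ✓
  (6,9) → (φ(6),φ(9)) = (3,4) ∈ E(G2) ✓
  (6,11) → (φ(6),φ(11)) = (4,5) ∈ E(G2) ✓
  (7,10) → (φ(7),φ(10)) = (0,1) ∈ E(G2) ✓
  (7,11) → (φ(7),φ(11)) = (0,5) ∈ E(G2) ✓
  (8,9) → (φ(8),φ(9)) = (3,8) ∈ E(G2) ✓
  (8,11) → (φ(8),φ(11)) = (5,8) ∈ E(G2) ✓
  (9,10) → (φ(9),φ(10)) = (1,3) ∈ E(G2) ✓
All 34 edges of G1 map to edges of G2, and |E(G1)| = |E(G2)| = 34, so φ is a bijection on edges as well as vertices. Hence G1 ≅ G2.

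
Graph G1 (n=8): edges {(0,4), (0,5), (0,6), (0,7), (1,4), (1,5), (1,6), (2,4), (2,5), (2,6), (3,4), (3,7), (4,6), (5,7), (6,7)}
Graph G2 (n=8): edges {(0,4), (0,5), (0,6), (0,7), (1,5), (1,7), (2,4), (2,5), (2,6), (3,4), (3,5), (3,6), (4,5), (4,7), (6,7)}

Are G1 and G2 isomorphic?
Yes, isomorphic

The graphs are isomorphic.
One valid mapping φ: V(G1) → V(G2): 0→0, 1→3, 2→2, 3→1, 4→5, 5→6, 6→4, 7→7

Verify φ preserves adjacency — for each edge of G1, its image is an edge of G2:
  (0,4) → (φ(0),φ(4)) = (0,5) ∈ E(G2) ✓
  (0,5) → (φ(0),φ(5)) = (0,6) ∈ E(G2) ✓
  (0,6) → (φ(0),φ(6)) = (0,4) ∈ E(G2) ✓
  (0,7) → (φ(0),φ(7)) = (0,7) ∈ E(G2) ✓
  (1,4) → (φ(1),φ(4)) = (3,5) ∈ E(G2) ✓
  (1,5) → (φ(1),φ(5)) = (3,6) ∈ E(G2) ✓
  (1,6) → (φ(1),φ(6)) = (3,4) ∈ E(G2) ✓
  (2,4) → (φ(2),φ(4)) = (2,5) ∈ E(G2) ✓
  (2,5) → (φ(2),φ(5)) = (2,6) ∈ E(G2) ✓
  (2,6) → (φ(2),φ(6)) = (2,4) ∈ E(G2) ✓
  (3,4) → (φ(3),φ(4)) = (1,5) ∈ E(G2) ✓
  (3,7) → (φ(3),φ(7)) = (1,7) ∈ E(G2) ✓
  (4,6) → (φ(4),φ(6)) = (4,5) ∈ E(G2) ✓
  (5,7) → (φ(5),φ(7)) = (6,7) ∈ E(G2) ✓
  (6,7) → (φ(6),φ(7)) = (4,7) ∈ E(G2) ✓
All 15 edges of G1 map to edges of G2, and |E(G1)| = |E(G2)| = 15, so φ is a bijection on edges as well as vertices. Hence G1 ≅ G2.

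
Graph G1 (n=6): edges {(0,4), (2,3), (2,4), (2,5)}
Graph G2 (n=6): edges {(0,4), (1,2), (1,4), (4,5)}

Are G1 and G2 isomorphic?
Yes, isomorphic

The graphs are isomorphic.
One valid mapping φ: V(G1) → V(G2): 0→2, 1→3, 2→4, 3→5, 4→1, 5→0

Verify φ preserves adjacency — for each edge of G1, its image is an edge of G2:
  (0,4) → (φ(0),φ(4)) = (1,2) ∈ E(G2) ✓
  (2,3) → (φ(2),φ(3)) = (4,5) ∈ E(G2) ✓
  (2,4) → (φ(2),φ(4)) = (1,4) ∈ E(G2) ✓
  (2,5) → (φ(2),φ(5)) = (0,4) ∈ E(G2) ✓
All 4 edges of G1 map to edges of G2, and |E(G1)| = |E(G2)| = 4, so φ is a bijection on edges as well as vertices. Hence G1 ≅ G2.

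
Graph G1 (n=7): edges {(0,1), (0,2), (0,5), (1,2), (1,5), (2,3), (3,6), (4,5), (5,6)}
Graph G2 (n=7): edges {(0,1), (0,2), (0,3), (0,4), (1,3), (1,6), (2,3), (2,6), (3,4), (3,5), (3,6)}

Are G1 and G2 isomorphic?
No, not isomorphic

The graphs are NOT isomorphic.

Counting triangles (3-cliques): G1 has 2, G2 has 5.
Triangle count is an isomorphism invariant, so differing triangle counts rule out isomorphism.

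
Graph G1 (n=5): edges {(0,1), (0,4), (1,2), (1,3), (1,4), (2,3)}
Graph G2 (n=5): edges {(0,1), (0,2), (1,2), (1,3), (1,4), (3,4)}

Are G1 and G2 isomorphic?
Yes, isomorphic

The graphs are isomorphic.
One valid mapping φ: V(G1) → V(G2): 0→3, 1→1, 2→0, 3→2, 4→4

Verify φ preserves adjacency — for each edge of G1, its image is an edge of G2:
  (0,1) → (φ(0),φ(1)) = (1,3) ∈ E(G2) ✓
  (0,4) → (φ(0),φ(4)) = (3,4) ∈ E(G2) ✓
  (1,2) → (φ(1),φ(2)) = (0,1) ∈ E(G2) ✓
  (1,3) → (φ(1),φ(3)) = (1,2) ∈ E(G2) ✓
  (1,4) → (φ(1),φ(4)) = (1,4) ∈ E(G2) ✓
  (2,3) → (φ(2),φ(3)) = (0,2) ∈ E(G2) ✓
All 6 edges of G1 map to edges of G2, and |E(G1)| = |E(G2)| = 6, so φ is a bijection on edges as well as vertices. Hence G1 ≅ G2.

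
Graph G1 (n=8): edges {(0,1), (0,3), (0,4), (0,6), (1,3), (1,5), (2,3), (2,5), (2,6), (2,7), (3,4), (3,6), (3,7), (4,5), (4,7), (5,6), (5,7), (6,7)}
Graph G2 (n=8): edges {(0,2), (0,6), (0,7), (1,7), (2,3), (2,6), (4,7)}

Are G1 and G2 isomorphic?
No, not isomorphic

The graphs are NOT isomorphic.

Connected components of G1: 1 component(s) with vertex sets [[0, 1, 2, 3, 4, 5, 6, 7]], sizes [8].
Connected components of G2: 2 component(s) with vertex sets [[5], [0, 1, 2, 3, 4, 6, 7]], sizes [1, 7].
The number of connected components (and the multiset of component sizes) is an isomorphism invariant — an isomorphism maps each component of G1 bijectively onto a component of G2. Since G1 has 1 component(s) and G2 has 2, they cannot be isomorphic.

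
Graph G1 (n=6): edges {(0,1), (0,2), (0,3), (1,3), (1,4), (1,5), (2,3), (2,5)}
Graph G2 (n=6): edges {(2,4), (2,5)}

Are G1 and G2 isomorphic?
No, not isomorphic

The graphs are NOT isomorphic.

Connected components of G1: 1 component(s) with vertex sets [[0, 1, 2, 3, 4, 5]], sizes [6].
Connected components of G2: 4 component(s) with vertex sets [[0], [1], [3], [2, 4, 5]], sizes [1, 1, 1, 3].
The number of connected components (and the multiset of component sizes) is an isomorphism invariant — an isomorphism maps each component of G1 bijectively onto a component of G2. Since G1 has 1 component(s) and G2 has 4, they cannot be isomorphic.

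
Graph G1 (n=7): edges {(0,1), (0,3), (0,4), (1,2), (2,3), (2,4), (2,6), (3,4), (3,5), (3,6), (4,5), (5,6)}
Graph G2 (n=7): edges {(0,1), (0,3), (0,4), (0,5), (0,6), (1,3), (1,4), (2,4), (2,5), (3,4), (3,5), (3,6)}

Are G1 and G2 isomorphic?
No, not isomorphic

The graphs are NOT isomorphic.

Counting triangles (3-cliques): G1 has 5, G2 has 6.
Triangle count is an isomorphism invariant, so differing triangle counts rule out isomorphism.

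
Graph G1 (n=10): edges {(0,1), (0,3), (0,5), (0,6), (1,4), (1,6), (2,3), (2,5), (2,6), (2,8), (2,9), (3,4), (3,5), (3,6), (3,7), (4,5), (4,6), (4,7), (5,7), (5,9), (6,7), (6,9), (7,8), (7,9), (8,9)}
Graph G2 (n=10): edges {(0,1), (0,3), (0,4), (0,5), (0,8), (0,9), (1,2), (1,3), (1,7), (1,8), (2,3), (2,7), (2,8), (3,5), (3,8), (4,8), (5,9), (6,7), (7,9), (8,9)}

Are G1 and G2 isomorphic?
No, not isomorphic

The graphs are NOT isomorphic.

Degrees in G1: deg(0)=4, deg(1)=3, deg(2)=5, deg(3)=6, deg(4)=5, deg(5)=6, deg(6)=7, deg(7)=6, deg(8)=3, deg(9)=5.
Sorted degree sequence of G1: [7, 6, 6, 6, 5, 5, 5, 4, 3, 3].
Degrees in G2: deg(0)=6, deg(1)=5, deg(2)=4, deg(3)=5, deg(4)=2, deg(5)=3, deg(6)=1, deg(7)=4, deg(8)=6, deg(9)=4.
Sorted degree sequence of G2: [6, 6, 5, 5, 4, 4, 4, 3, 2, 1].
The (sorted) degree sequence is an isomorphism invariant, so since G1 and G2 have different degree sequences they cannot be isomorphic.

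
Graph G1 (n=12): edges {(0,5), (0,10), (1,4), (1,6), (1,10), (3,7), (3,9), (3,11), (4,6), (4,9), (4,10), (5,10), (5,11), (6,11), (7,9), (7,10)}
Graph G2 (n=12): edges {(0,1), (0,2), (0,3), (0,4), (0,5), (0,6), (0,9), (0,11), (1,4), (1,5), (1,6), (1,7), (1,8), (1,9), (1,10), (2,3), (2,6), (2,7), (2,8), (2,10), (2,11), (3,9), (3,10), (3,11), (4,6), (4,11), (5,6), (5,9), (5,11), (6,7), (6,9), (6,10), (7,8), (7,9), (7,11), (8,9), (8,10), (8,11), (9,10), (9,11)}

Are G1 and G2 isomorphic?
No, not isomorphic

The graphs are NOT isomorphic.

Counting triangles (3-cliques): G1 has 4, G2 has 46.
Triangle count is an isomorphism invariant, so differing triangle counts rule out isomorphism.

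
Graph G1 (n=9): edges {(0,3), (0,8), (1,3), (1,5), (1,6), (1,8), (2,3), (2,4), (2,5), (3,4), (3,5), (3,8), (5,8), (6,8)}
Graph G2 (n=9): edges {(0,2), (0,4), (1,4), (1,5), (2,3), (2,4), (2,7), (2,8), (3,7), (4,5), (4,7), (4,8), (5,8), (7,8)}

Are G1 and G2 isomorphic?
Yes, isomorphic

The graphs are isomorphic.
One valid mapping φ: V(G1) → V(G2): 0→0, 1→7, 2→5, 3→4, 4→1, 5→8, 6→3, 7→6, 8→2

Verify φ preserves adjacency — for each edge of G1, its image is an edge of G2:
  (0,3) → (φ(0),φ(3)) = (0,4) ∈ E(G2) ✓
  (0,8) → (φ(0),φ(8)) = (0,2) ∈ E(G2) ✓
  (1,3) → (φ(1),φ(3)) = (4,7) ∈ E(G2) ✓
  (1,5) → (φ(1),φ(5)) = (7,8) ∈ E(G2) ✓
  (1,6) → (φ(1),φ(6)) = (3,7) ∈ E(G2) ✓
  (1,8) → (φ(1),φ(8)) = (2,7) ∈ E(G2) ✓
  (2,3) → (φ(2),φ(3)) = (4,5) ∈ E(G2) ✓
  (2,4) → (φ(2),φ(4)) = (1,5) ∈ E(G2) ✓
  (2,5) → (φ(2),φ(5)) = (5,8) ∈ E(G2) ✓
  (3,4) → (φ(3),φ(4)) = (1,4) ∈ E(G2) ✓
  (3,5) → (φ(3),φ(5)) = (4,8) ∈ E(G2) ✓
  (3,8) → (φ(3),φ(8)) = (2,4) ∈ E(G2) ✓
  (5,8) → (φ(5),φ(8)) = (2,8) ∈ E(G2) ✓
  (6,8) → (φ(6),φ(8)) = (2,3) ∈ E(G2) ✓
All 14 edges of G1 map to edges of G2, and |E(G1)| = |E(G2)| = 14, so φ is a bijection on edges as well as vertices. Hence G1 ≅ G2.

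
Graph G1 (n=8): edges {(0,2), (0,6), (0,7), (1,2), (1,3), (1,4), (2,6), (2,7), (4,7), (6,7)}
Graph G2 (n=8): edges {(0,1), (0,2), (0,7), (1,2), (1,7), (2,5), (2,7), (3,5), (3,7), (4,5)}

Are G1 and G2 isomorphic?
Yes, isomorphic

The graphs are isomorphic.
One valid mapping φ: V(G1) → V(G2): 0→1, 1→5, 2→2, 3→4, 4→3, 5→6, 6→0, 7→7

Verify φ preserves adjacency — for each edge of G1, its image is an edge of G2:
  (0,2) → (φ(0),φ(2)) = (1,2) ∈ E(G2) ✓
  (0,6) → (φ(0),φ(6)) = (0,1) ∈ E(G2) ✓
  (0,7) → (φ(0),φ(7)) = (1,7) ∈ E(G2) ✓
  (1,2) → (φ(1),φ(2)) = (2,5) ∈ E(G2) ✓
  (1,3) → (φ(1),φ(3)) = (4,5) ∈ E(G2) ✓
  (1,4) → (φ(1),φ(4)) = (3,5) ∈ E(G2) ✓
  (2,6) → (φ(2),φ(6)) = (0,2) ∈ E(G2) ✓
  (2,7) → (φ(2),φ(7)) = (2,7) ∈ E(G2) ✓
  (4,7) → (φ(4),φ(7)) = (3,7) ∈ E(G2) ✓
  (6,7) → (φ(6),φ(7)) = (0,7) ∈ E(G2) ✓
All 10 edges of G1 map to edges of G2, and |E(G1)| = |E(G2)| = 10, so φ is a bijection on edges as well as vertices. Hence G1 ≅ G2.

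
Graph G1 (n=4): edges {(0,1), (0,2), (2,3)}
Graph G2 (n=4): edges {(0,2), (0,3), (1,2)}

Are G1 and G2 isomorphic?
Yes, isomorphic

The graphs are isomorphic.
One valid mapping φ: V(G1) → V(G2): 0→0, 1→3, 2→2, 3→1

Verify φ preserves adjacency — for each edge of G1, its image is an edge of G2:
  (0,1) → (φ(0),φ(1)) = (0,3) ∈ E(G2) ✓
  (0,2) → (φ(0),φ(2)) = (0,2) ∈ E(G2) ✓
  (2,3) → (φ(2),φ(3)) = (1,2) ∈ E(G2) ✓
All 3 edges of G1 map to edges of G2, and |E(G1)| = |E(G2)| = 3, so φ is a bijection on edges as well as vertices. Hence G1 ≅ G2.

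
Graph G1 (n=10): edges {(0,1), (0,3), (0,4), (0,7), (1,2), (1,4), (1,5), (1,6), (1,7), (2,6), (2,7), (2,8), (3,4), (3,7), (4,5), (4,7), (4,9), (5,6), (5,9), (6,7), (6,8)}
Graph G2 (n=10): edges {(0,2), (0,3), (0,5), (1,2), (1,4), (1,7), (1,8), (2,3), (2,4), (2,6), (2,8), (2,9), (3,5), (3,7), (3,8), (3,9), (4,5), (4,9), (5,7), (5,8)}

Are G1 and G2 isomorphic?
No, not isomorphic

The graphs are NOT isomorphic.

Degrees in G1: deg(0)=4, deg(1)=6, deg(2)=4, deg(3)=3, deg(4)=6, deg(5)=4, deg(6)=5, deg(7)=6, deg(8)=2, deg(9)=2.
Sorted degree sequence of G1: [6, 6, 6, 5, 4, 4, 4, 3, 2, 2].
Degrees in G2: deg(0)=3, deg(1)=4, deg(2)=7, deg(3)=6, deg(4)=4, deg(5)=5, deg(6)=1, deg(7)=3, deg(8)=4, deg(9)=3.
Sorted degree sequence of G2: [7, 6, 5, 4, 4, 4, 3, 3, 3, 1].
The (sorted) degree sequence is an isomorphism invariant, so since G1 and G2 have different degree sequences they cannot be isomorphic.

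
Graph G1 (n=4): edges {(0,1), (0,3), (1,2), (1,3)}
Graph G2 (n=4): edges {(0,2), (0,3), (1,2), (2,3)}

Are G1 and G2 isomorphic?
Yes, isomorphic

The graphs are isomorphic.
One valid mapping φ: V(G1) → V(G2): 0→0, 1→2, 2→1, 3→3

Verify φ preserves adjacency — for each edge of G1, its image is an edge of G2:
  (0,1) → (φ(0),φ(1)) = (0,2) ∈ E(G2) ✓
  (0,3) → (φ(0),φ(3)) = (0,3) ∈ E(G2) ✓
  (1,2) → (φ(1),φ(2)) = (1,2) ∈ E(G2) ✓
  (1,3) → (φ(1),φ(3)) = (2,3) ∈ E(G2) ✓
All 4 edges of G1 map to edges of G2, and |E(G1)| = |E(G2)| = 4, so φ is a bijection on edges as well as vertices. Hence G1 ≅ G2.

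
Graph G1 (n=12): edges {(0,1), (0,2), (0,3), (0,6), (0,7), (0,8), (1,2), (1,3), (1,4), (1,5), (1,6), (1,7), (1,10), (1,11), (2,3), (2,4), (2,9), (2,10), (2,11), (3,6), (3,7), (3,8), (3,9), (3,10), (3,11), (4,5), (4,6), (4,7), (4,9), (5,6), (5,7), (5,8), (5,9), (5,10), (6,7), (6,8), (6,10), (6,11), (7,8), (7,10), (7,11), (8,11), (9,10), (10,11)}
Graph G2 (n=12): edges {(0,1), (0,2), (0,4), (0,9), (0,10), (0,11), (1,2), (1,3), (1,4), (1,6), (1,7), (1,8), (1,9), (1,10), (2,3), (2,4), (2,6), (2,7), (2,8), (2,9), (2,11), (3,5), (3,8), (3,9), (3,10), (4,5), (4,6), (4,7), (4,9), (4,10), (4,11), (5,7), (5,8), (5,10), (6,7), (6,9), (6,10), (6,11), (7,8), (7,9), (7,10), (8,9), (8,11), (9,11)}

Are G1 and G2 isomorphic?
Yes, isomorphic

The graphs are isomorphic.
One valid mapping φ: V(G1) → V(G2): 0→0, 1→1, 2→10, 3→4, 4→3, 5→8, 6→2, 7→9, 8→11, 9→5, 10→7, 11→6

Verify φ preserves adjacency — for each edge of G1, its image is an edge of G2:
  (0,1) → (φ(0),φ(1)) = (0,1) ∈ E(G2) ✓
  (0,2) → (φ(0),φ(2)) = (0,10) ∈ E(G2) ✓
  (0,3) → (φ(0),φ(3)) = (0,4) ∈ E(G2) ✓
  (0,6) → (φ(0),φ(6)) = (0,2) ∈ E(G2) ✓
  (0,7) → (φ(0),φ(7)) = (0,9) ∈ E(G2) ✓
  (0,8) → (φ(0),φ(8)) = (0,11) ∈ E(G2) ✓
  (1,2) → (φ(1),φ(2)) = (1,10) ∈ E(G2) ✓
  (1,3) → (φ(1),φ(3)) = (1,4) ∈ E(G2) ✓
  (1,4) → (φ(1),φ(4)) = (1,3) ∈ E(G2) ✓
  (1,5) → (φ(1),φ(5)) = (1,8) ∈ E(G2) ✓
  (1,6) → (φ(1),φ(6)) = (1,2) ∈ E(G2) ✓
  (1,7) → (φ(1),φ(7)) = (1,9) ∈ E(G2) ✓
  (1,10) → (φ(1),φ(10)) = (1,7) ∈ E(G2) ✓
  (1,11) → (φ(1),φ(11)) = (1,6) ∈ E(G2) ✓
  (2,3) → (φ(2),φ(3)) = (4,10) ∈ E(G2) ✓
  (2,4) → (φ(2),φ(4)) = (3,10) ∈ E(G2) ✓
  (2,9) → (φ(2),φ(9)) = (5,10) ∈ E(G2) ✓
  (2,10) → (φ(2),φ(10)) = (7,10) ∈ E(G2) ✓
  (2,11) → (φ(2),φ(11)) = (6,10) ∈ E(G2) ✓
  (3,6) → (φ(3),φ(6)) = (2,4) ∈ E(G2) ✓
  (3,7) → (φ(3),φ(7)) = (4,9) ∈ E(G2) ✓
  (3,8) → (φ(3),φ(8)) = (4,11) ∈ E(G2) ✓
  (3,9) → (φ(3),φ(9)) = (4,5) ∈ E(G2) ✓
  (3,10) → (φ(3),φ(10)) = (4,7) ∈ E(G2) ✓
  (3,11) → (φ(3),φ(11)) = (4,6) ∈ E(G2) ✓
  (4,5) → (φ(4),φ(5)) = (3,8) ∈ E(G2) ✓
  (4,6) → (φ(4),φ(6)) = (2,3) ∈ E(G2) ✓
  (4,7) → (φ(4),φ(7)) = (3,9) ∈ E(G2) ✓
  (4,9) → (φ(4),φ(9)) = (3,5) ∈ E(G2) ✓
  (5,6) → (φ(5),φ(6)) = (2,8) ∈ E(G2) ✓
  (5,7) → (φ(5),φ(7)) = (8,9) ∈ E(G2) ✓
  (5,8) → (φ(5),φ(8)) = (8,11) ∈ E(G2) ✓
  (5,9) → (φ(5),φ(9)) = (5,8) ∈ E(G2) ✓
  (5,10) → (φ(5),φ(10)) = (7,8) ∈ E(G2) ✓
  (6,7) → (φ(6),φ(7)) = (2,9) ∈ E(G2) ✓
  (6,8) → (φ(6),φ(8)) = (2,11) ∈ E(G2) ✓
  (6,10) → (φ(6),φ(10)) = (2,7) ∈ E(G2) ✓
  (6,11) → (φ(6),φ(11)) = (2,6) ∈ E(G2) ✓
  (7,8) → (φ(7),φ(8)) = (9,11) ∈ E(G2) ✓
  (7,10) → (φ(7),φ(10)) = (7,9) ∈ E(G2) ✓
  (7,11) → (φ(7),φ(11)) = (6,9) ∈ E(G2) ✓
  (8,11) → (φ(8),φ(11)) = (6,11) ∈ E(G2) ✓
  (9,10) → (φ(9),φ(10)) = (5,7) ∈ E(G2) ✓
  (10,11) → (φ(10),φ(11)) = (6,7) ∈ E(G2) ✓
All 44 edges of G1 map to edges of G2, and |E(G1)| = |E(G2)| = 44, so φ is a bijection on edges as well as vertices. Hence G1 ≅ G2.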